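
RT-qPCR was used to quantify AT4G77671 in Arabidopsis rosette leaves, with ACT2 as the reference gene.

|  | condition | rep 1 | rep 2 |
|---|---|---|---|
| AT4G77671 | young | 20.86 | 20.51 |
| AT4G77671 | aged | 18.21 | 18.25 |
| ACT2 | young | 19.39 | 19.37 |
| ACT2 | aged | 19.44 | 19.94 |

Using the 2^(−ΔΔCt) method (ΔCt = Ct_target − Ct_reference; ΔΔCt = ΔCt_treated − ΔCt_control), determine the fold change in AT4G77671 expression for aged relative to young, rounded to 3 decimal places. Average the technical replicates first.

6.797

Mean Ct: AT4G77671 young 20.685; AT4G77671 aged 18.230; ACT2 young 19.380; ACT2 aged 19.690
ΔCt(young) = 20.685 − 19.380 = 1.305
ΔCt(aged) = 18.230 − 19.690 = -1.460
ΔΔCt = -1.460 − 1.305 = -2.765
Fold change = 2^(−(-2.765)) = 2^2.765 = 6.7975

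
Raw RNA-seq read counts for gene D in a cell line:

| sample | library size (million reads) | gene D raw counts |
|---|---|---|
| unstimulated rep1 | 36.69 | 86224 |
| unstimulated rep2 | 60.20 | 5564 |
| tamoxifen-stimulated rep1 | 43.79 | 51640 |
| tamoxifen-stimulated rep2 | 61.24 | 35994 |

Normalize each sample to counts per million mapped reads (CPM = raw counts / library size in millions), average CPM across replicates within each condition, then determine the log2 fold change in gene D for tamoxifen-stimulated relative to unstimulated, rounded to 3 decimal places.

-0.467

CPM(unstimulated rep1) = 86224 / 36.69 = 2350.0681
CPM(unstimulated rep2) = 5564 / 60.20 = 92.4252
CPM(tamoxifen-stimulated rep1) = 51640 / 43.79 = 1179.2647
CPM(tamoxifen-stimulated rep2) = 35994 / 61.24 = 587.7531
mean CPM(unstimulated) = 1221.2467; mean CPM(tamoxifen-stimulated) = 883.5089
Fold change = 883.5089 / 1221.2467 = 0.72345
log2(0.72345) = -0.4670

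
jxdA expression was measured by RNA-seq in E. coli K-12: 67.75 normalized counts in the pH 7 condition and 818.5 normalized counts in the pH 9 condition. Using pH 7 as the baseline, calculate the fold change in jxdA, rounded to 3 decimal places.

Fold change = 818.5 / 67.75 = 12.0812
jxdA is upregulated.

12.081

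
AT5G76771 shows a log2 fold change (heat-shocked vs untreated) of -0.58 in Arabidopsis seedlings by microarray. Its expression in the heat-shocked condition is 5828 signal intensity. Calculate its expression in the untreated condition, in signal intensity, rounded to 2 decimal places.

8711.98

Fold change = 2^(-0.58) = 0.6690
untreated expression = 5828 / 0.6690 = 8711.98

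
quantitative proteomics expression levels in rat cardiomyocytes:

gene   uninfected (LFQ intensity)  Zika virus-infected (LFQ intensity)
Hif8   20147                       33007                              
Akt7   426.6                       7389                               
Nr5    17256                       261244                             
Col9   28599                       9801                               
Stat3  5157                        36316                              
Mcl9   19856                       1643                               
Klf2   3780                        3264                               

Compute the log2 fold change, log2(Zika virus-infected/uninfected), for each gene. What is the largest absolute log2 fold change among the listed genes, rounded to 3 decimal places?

log2(33007/20147) = 0.712  (Hif8)
log2(7389/426.6) = 4.114  (Akt7)
log2(261244/17256) = 3.920  (Nr5)
log2(9801/28599) = -1.545  (Col9)
log2(36316/5157) = 2.816  (Stat3)
log2(1643/19856) = -3.595  (Mcl9)
log2(3264/3780) = -0.212  (Klf2)
The largest magnitude belongs to Akt7.

4.114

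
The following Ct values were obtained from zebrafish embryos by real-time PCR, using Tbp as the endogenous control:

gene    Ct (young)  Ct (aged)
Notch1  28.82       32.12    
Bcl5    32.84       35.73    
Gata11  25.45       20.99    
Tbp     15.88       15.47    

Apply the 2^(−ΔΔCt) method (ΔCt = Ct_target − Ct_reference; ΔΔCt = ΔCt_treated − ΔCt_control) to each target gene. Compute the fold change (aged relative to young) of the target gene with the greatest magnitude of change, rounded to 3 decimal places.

16.564

Notch1: ΔΔCt = (32.12−15.47) − (28.82−15.88) = 16.65 − 12.94 = 3.71; fold change = 2^-3.71 = 0.076
Bcl5: ΔΔCt = (35.73−15.47) − (32.84−15.88) = 20.26 − 16.96 = 3.30; fold change = 2^-3.30 = 0.102
Gata11: ΔΔCt = (20.99−15.47) − (25.45−15.88) = 5.52 − 9.57 = -4.05; fold change = 2^4.05 = 16.564
Gata11 has the largest |ΔΔCt| = 4.05.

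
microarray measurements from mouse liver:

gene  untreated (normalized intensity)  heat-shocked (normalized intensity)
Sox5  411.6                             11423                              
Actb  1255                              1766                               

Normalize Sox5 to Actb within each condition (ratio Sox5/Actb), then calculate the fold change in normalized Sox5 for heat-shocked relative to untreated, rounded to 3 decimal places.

Sox5/Actb (untreated) = 411.6 / 1255 = 0.32797
Sox5/Actb (heat-shocked) = 11423 / 1766 = 6.4683
Fold change = 6.4683 / 0.32797 = 19.7223

19.722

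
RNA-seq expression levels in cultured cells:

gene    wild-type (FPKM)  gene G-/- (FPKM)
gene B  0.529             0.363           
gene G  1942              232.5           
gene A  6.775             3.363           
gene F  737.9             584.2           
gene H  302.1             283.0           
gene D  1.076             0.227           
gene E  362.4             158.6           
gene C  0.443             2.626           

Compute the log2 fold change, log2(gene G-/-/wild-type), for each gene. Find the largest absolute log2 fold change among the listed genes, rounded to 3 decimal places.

log2(0.363/0.529) = -0.543  (gene B)
log2(232.5/1942) = -3.062  (gene G)
log2(3.363/6.775) = -1.010  (gene A)
log2(584.2/737.9) = -0.337  (gene F)
log2(283.0/302.1) = -0.094  (gene H)
log2(0.227/1.076) = -2.245  (gene D)
log2(158.6/362.4) = -1.192  (gene E)
log2(2.626/0.443) = 2.567  (gene C)
The largest magnitude belongs to gene G.

3.062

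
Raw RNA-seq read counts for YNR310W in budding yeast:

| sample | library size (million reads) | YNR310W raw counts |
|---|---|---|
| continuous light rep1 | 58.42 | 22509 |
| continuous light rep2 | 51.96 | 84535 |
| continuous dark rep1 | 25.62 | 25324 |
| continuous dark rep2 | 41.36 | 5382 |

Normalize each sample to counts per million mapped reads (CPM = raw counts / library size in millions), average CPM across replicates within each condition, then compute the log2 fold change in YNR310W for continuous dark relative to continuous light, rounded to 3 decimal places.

-0.847

CPM(continuous light rep1) = 22509 / 58.42 = 385.2961
CPM(continuous light rep2) = 84535 / 51.96 = 1626.9246
CPM(continuous dark rep1) = 25324 / 25.62 = 988.4465
CPM(continuous dark rep2) = 5382 / 41.36 = 130.1257
mean CPM(continuous light) = 1006.1103; mean CPM(continuous dark) = 559.2861
Fold change = 559.2861 / 1006.1103 = 0.55589
log2(0.55589) = -0.8471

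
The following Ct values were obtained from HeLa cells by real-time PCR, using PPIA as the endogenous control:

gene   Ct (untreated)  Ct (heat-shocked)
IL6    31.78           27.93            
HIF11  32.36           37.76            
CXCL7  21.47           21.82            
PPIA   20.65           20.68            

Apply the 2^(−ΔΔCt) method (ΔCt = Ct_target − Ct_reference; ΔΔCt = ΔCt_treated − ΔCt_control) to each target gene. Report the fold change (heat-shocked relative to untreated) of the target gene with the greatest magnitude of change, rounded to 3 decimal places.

0.024

IL6: ΔΔCt = (27.93−20.68) − (31.78−20.65) = 7.25 − 11.13 = -3.88; fold change = 2^3.88 = 14.723
HIF11: ΔΔCt = (37.76−20.68) − (32.36−20.65) = 17.08 − 11.71 = 5.37; fold change = 2^-5.37 = 0.024
CXCL7: ΔΔCt = (21.82−20.68) − (21.47−20.65) = 1.14 − 0.82 = 0.32; fold change = 2^-0.32 = 0.801
HIF11 has the largest |ΔΔCt| = 5.37.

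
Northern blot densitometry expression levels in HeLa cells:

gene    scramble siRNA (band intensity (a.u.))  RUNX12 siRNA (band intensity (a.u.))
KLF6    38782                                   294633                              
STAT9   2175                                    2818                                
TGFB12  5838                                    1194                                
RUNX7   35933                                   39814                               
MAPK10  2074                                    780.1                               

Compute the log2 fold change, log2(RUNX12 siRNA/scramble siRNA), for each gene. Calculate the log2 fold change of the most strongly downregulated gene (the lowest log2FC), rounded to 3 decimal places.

log2(294633/38782) = 2.925  (KLF6)
log2(2818/2175) = 0.374  (STAT9)
log2(1194/5838) = -2.290  (TGFB12)
log2(39814/35933) = 0.148  (RUNX7)
log2(780.1/2074) = -1.411  (MAPK10)
TGFB12 is most strongly downregulated.

-2.290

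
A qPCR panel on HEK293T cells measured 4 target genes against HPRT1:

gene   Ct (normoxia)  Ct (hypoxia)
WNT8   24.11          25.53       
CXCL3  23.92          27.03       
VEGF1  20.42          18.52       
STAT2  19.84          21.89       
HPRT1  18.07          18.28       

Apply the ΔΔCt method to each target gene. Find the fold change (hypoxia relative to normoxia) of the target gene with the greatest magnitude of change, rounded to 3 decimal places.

0.134

WNT8: ΔΔCt = (25.53−18.28) − (24.11−18.07) = 7.25 − 6.04 = 1.21; fold change = 2^-1.21 = 0.432
CXCL3: ΔΔCt = (27.03−18.28) − (23.92−18.07) = 8.75 − 5.85 = 2.90; fold change = 2^-2.90 = 0.134
VEGF1: ΔΔCt = (18.52−18.28) − (20.42−18.07) = 0.24 − 2.35 = -2.11; fold change = 2^2.11 = 4.317
STAT2: ΔΔCt = (21.89−18.28) − (19.84−18.07) = 3.61 − 1.77 = 1.84; fold change = 2^-1.84 = 0.279
CXCL3 has the largest |ΔΔCt| = 2.90.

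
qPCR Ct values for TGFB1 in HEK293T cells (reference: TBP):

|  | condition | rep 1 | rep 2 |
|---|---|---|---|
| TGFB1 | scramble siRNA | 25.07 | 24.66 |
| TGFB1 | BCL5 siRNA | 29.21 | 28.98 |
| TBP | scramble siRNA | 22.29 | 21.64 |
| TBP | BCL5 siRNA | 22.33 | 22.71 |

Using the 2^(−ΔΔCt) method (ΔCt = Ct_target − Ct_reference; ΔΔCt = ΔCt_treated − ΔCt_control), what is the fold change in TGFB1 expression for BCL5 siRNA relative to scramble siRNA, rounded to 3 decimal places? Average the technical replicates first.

0.078

Mean Ct: TGFB1 scramble siRNA 24.865; TGFB1 BCL5 siRNA 29.095; TBP scramble siRNA 21.965; TBP BCL5 siRNA 22.520
ΔCt(scramble siRNA) = 24.865 − 21.965 = 2.900
ΔCt(BCL5 siRNA) = 29.095 − 22.520 = 6.575
ΔΔCt = 6.575 − 2.900 = 3.675
Fold change = 2^(−3.675) = 0.0783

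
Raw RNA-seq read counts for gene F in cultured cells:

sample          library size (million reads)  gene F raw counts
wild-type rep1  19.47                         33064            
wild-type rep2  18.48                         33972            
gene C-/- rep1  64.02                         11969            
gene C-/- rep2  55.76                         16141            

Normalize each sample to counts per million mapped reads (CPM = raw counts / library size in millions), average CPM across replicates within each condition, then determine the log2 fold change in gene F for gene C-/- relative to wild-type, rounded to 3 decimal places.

-2.892

CPM(wild-type rep1) = 33064 / 19.47 = 1698.2024
CPM(wild-type rep2) = 33972 / 18.48 = 1838.3117
CPM(gene C-/- rep1) = 11969 / 64.02 = 186.9572
CPM(gene C-/- rep2) = 16141 / 55.76 = 289.4727
mean CPM(wild-type) = 1768.2570; mean CPM(gene C-/-) = 238.2150
Fold change = 238.2150 / 1768.2570 = 0.13472
log2(0.13472) = -2.8920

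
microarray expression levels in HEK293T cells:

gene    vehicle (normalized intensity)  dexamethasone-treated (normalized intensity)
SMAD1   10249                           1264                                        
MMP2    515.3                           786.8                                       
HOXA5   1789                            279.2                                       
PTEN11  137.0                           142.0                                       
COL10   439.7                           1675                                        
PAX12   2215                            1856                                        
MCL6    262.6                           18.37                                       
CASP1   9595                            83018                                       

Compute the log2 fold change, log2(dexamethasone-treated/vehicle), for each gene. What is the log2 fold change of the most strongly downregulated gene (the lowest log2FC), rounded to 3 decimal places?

log2(1264/10249) = -3.019  (SMAD1)
log2(786.8/515.3) = 0.611  (MMP2)
log2(279.2/1789) = -2.680  (HOXA5)
log2(142.0/137.0) = 0.052  (PTEN11)
log2(1675/439.7) = 1.930  (COL10)
log2(1856/2215) = -0.255  (PAX12)
log2(18.37/262.6) = -3.837  (MCL6)
log2(83018/9595) = 3.113  (CASP1)
MCL6 is most strongly downregulated.

-3.837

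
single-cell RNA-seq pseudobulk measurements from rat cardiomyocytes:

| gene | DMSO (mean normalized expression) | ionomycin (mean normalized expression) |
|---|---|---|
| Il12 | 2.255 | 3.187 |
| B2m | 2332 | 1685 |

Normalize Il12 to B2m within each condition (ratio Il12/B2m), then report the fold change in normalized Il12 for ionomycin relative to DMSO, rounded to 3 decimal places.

1.956

Il12/B2m (DMSO) = 2.255 / 2332 = 0.00096698
Il12/B2m (ionomycin) = 3.187 / 1685 = 0.0018914
Fold change = 0.0018914 / 0.00096698 = 1.9560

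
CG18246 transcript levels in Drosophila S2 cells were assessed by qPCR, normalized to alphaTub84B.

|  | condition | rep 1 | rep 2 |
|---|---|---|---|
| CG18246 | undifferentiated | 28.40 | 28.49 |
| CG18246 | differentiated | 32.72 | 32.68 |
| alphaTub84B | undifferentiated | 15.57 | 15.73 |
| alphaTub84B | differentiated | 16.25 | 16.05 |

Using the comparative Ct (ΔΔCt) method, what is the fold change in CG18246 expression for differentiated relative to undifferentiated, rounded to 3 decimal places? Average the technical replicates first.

0.074

Mean Ct: CG18246 undifferentiated 28.445; CG18246 differentiated 32.700; alphaTub84B undifferentiated 15.650; alphaTub84B differentiated 16.150
ΔCt(undifferentiated) = 28.445 − 15.650 = 12.795
ΔCt(differentiated) = 32.700 − 16.150 = 16.550
ΔΔCt = 16.550 − 12.795 = 3.755
Fold change = 2^(−3.755) = 0.0741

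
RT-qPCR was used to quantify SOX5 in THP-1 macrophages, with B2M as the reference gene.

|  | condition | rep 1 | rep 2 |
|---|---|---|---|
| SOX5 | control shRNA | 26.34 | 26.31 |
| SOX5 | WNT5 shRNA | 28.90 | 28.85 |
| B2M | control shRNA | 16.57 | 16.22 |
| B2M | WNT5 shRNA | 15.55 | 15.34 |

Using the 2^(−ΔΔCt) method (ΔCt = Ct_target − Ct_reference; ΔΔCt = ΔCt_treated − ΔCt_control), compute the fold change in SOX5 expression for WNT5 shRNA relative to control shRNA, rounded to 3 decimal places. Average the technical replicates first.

0.088

Mean Ct: SOX5 control shRNA 26.325; SOX5 WNT5 shRNA 28.875; B2M control shRNA 16.395; B2M WNT5 shRNA 15.445
ΔCt(control shRNA) = 26.325 − 16.395 = 9.930
ΔCt(WNT5 shRNA) = 28.875 − 15.445 = 13.430
ΔΔCt = 13.430 − 9.930 = 3.500
Fold change = 2^(−3.500) = 0.0884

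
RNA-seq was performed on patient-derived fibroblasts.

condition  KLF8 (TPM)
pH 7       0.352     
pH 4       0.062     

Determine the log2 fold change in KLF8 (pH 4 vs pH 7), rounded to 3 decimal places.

Fold change = 0.062 / 0.352 = 0.1761
log2(0.1761) = -2.5052

-2.505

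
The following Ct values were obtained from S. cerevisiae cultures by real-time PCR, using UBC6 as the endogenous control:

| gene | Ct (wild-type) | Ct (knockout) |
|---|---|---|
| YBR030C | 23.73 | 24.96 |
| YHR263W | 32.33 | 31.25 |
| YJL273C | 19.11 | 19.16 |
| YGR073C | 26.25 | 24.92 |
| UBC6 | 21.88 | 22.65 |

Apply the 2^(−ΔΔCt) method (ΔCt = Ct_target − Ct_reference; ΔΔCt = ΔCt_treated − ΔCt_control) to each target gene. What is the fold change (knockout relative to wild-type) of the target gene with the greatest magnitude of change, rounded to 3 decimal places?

4.287

YBR030C: ΔΔCt = (24.96−22.65) − (23.73−21.88) = 2.31 − 1.85 = 0.46; fold change = 2^-0.46 = 0.727
YHR263W: ΔΔCt = (31.25−22.65) − (32.33−21.88) = 8.60 − 10.45 = -1.85; fold change = 2^1.85 = 3.605
YJL273C: ΔΔCt = (19.16−22.65) − (19.11−21.88) = -3.49 − (-2.77) = -0.72; fold change = 2^0.72 = 1.647
YGR073C: ΔΔCt = (24.92−22.65) − (26.25−21.88) = 2.27 − 4.37 = -2.10; fold change = 2^2.10 = 4.287
YGR073C has the largest |ΔΔCt| = 2.10.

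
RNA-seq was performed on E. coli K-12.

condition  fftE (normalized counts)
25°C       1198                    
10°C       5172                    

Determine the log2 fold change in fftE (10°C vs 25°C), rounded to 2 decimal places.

2.11

Fold change = 5172 / 1198 = 4.3172
log2(4.3172) = 2.110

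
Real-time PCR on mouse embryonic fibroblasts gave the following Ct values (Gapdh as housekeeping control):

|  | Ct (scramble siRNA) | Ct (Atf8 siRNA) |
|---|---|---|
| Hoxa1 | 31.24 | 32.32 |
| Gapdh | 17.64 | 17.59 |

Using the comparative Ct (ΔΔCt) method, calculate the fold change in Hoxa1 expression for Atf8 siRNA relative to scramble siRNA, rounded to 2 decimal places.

0.46

ΔCt(scramble siRNA) = 31.240 − 17.640 = 13.600
ΔCt(Atf8 siRNA) = 32.320 − 17.590 = 14.730
ΔΔCt = 14.730 − 13.600 = 1.130
Fold change = 2^(−1.130) = 0.457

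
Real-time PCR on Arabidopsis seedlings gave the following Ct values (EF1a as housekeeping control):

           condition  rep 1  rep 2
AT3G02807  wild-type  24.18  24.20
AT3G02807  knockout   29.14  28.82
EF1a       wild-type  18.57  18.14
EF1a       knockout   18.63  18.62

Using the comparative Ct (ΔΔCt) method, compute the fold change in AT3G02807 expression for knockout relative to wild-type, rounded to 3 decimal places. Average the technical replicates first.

0.044

Mean Ct: AT3G02807 wild-type 24.190; AT3G02807 knockout 28.980; EF1a wild-type 18.355; EF1a knockout 18.625
ΔCt(wild-type) = 24.190 − 18.355 = 5.835
ΔCt(knockout) = 28.980 − 18.625 = 10.355
ΔΔCt = 10.355 − 5.835 = 4.520
Fold change = 2^(−4.520) = 0.0436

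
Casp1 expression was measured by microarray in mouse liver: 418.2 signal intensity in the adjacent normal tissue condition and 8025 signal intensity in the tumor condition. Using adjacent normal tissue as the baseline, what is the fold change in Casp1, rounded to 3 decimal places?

19.189

Fold change = 8025 / 418.2 = 19.1894
Casp1 is upregulated.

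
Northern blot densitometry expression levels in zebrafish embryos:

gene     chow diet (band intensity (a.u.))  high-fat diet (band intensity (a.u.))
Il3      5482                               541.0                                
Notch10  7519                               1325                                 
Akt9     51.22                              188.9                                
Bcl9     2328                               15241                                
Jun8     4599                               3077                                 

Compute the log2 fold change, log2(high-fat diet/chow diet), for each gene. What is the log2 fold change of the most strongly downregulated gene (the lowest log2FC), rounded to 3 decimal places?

log2(541.0/5482) = -3.341  (Il3)
log2(1325/7519) = -2.505  (Notch10)
log2(188.9/51.22) = 1.883  (Akt9)
log2(15241/2328) = 2.711  (Bcl9)
log2(3077/4599) = -0.580  (Jun8)
Il3 is most strongly downregulated.

-3.341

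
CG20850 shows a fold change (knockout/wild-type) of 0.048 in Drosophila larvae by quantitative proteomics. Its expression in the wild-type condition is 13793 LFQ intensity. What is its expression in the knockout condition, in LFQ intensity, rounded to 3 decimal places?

knockout expression = 13793 × 0.048 = 662.064

662.064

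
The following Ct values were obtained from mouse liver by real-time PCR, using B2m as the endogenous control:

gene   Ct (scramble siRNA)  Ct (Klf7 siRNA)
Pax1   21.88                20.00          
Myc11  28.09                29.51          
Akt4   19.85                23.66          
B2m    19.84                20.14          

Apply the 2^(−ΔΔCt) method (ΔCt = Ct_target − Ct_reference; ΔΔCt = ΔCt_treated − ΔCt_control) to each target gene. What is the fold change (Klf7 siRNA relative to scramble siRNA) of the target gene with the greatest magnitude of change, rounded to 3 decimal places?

0.088

Pax1: ΔΔCt = (20.00−20.14) − (21.88−19.84) = -0.14 − 2.04 = -2.18; fold change = 2^2.18 = 4.532
Myc11: ΔΔCt = (29.51−20.14) − (28.09−19.84) = 9.37 − 8.25 = 1.12; fold change = 2^-1.12 = 0.460
Akt4: ΔΔCt = (23.66−20.14) − (19.85−19.84) = 3.52 − 0.01 = 3.51; fold change = 2^-3.51 = 0.088
Akt4 has the largest |ΔΔCt| = 3.51.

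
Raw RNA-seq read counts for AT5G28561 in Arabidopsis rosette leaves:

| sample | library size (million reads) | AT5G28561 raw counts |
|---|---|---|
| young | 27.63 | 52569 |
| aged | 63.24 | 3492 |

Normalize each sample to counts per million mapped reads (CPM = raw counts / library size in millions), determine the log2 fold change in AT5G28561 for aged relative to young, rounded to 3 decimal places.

CPM(young) = 52569 / 27.63 = 1902.6059
CPM(aged) = 3492 / 63.24 = 55.2182
Fold change = 55.2182 / 1902.6059 = 0.02902
log2(0.02902) = -5.1067

-5.107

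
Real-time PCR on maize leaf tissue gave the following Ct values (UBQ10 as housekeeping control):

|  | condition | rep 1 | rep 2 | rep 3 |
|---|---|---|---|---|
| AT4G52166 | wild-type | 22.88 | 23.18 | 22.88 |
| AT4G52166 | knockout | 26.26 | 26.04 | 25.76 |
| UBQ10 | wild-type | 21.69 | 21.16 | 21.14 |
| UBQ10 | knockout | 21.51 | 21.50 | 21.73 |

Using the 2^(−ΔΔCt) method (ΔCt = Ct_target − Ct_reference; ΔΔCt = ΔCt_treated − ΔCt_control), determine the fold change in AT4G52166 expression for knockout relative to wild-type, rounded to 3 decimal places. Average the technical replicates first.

Mean Ct: AT4G52166 wild-type 22.980; AT4G52166 knockout 26.020; UBQ10 wild-type 21.330; UBQ10 knockout 21.580
ΔCt(wild-type) = 22.980 − 21.330 = 1.650
ΔCt(knockout) = 26.020 − 21.580 = 4.440
ΔΔCt = 4.440 − 1.650 = 2.790
Fold change = 2^(−2.790) = 0.1446

0.145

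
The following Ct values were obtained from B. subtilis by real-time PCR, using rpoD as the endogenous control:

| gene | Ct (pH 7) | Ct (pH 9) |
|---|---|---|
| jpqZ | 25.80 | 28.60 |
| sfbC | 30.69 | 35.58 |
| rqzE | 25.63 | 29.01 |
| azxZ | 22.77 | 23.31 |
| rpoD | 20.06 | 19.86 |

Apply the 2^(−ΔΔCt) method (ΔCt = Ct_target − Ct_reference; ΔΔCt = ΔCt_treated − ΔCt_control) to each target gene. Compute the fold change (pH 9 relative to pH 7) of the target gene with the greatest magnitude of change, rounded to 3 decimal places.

jpqZ: ΔΔCt = (28.60−19.86) − (25.80−20.06) = 8.74 − 5.74 = 3.00; fold change = 2^-3.00 = 0.125
sfbC: ΔΔCt = (35.58−19.86) − (30.69−20.06) = 15.72 − 10.63 = 5.09; fold change = 2^-5.09 = 0.029
rqzE: ΔΔCt = (29.01−19.86) − (25.63−20.06) = 9.15 − 5.57 = 3.58; fold change = 2^-3.58 = 0.084
azxZ: ΔΔCt = (23.31−19.86) − (22.77−20.06) = 3.45 − 2.71 = 0.74; fold change = 2^-0.74 = 0.599
sfbC has the largest |ΔΔCt| = 5.09.

0.029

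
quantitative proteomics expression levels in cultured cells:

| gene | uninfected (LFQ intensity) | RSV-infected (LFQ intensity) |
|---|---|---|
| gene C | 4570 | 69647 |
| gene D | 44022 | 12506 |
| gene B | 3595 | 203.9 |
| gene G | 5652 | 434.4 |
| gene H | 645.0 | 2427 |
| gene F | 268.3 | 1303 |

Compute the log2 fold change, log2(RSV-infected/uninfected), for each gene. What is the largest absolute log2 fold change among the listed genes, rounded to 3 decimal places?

4.140

log2(69647/4570) = 3.930  (gene C)
log2(12506/44022) = -1.816  (gene D)
log2(203.9/3595) = -4.140  (gene B)
log2(434.4/5652) = -3.702  (gene G)
log2(2427/645.0) = 1.912  (gene H)
log2(1303/268.3) = 2.280  (gene F)
The largest magnitude belongs to gene B.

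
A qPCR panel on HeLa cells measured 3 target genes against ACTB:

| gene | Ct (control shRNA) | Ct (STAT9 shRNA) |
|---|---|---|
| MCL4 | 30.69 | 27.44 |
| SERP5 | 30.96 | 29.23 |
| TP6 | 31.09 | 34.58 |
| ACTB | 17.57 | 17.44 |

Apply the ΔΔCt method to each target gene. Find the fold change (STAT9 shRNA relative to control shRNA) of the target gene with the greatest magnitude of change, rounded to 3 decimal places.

MCL4: ΔΔCt = (27.44−17.44) − (30.69−17.57) = 10.00 − 13.12 = -3.12; fold change = 2^3.12 = 8.694
SERP5: ΔΔCt = (29.23−17.44) − (30.96−17.57) = 11.79 − 13.39 = -1.60; fold change = 2^1.60 = 3.031
TP6: ΔΔCt = (34.58−17.44) − (31.09−17.57) = 17.14 − 13.52 = 3.62; fold change = 2^-3.62 = 0.081
TP6 has the largest |ΔΔCt| = 3.62.

0.081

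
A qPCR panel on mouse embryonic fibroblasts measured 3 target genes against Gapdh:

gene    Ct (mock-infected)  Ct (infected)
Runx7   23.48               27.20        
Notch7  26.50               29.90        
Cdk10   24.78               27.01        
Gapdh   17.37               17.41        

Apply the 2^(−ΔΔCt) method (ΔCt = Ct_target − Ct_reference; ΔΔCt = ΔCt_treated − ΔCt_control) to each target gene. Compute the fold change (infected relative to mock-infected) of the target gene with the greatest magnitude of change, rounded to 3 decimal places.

Runx7: ΔΔCt = (27.20−17.41) − (23.48−17.37) = 9.79 − 6.11 = 3.68; fold change = 2^-3.68 = 0.078
Notch7: ΔΔCt = (29.90−17.41) − (26.50−17.37) = 12.49 − 9.13 = 3.36; fold change = 2^-3.36 = 0.097
Cdk10: ΔΔCt = (27.01−17.41) − (24.78−17.37) = 9.60 − 7.41 = 2.19; fold change = 2^-2.19 = 0.219
Runx7 has the largest |ΔΔCt| = 3.68.

0.078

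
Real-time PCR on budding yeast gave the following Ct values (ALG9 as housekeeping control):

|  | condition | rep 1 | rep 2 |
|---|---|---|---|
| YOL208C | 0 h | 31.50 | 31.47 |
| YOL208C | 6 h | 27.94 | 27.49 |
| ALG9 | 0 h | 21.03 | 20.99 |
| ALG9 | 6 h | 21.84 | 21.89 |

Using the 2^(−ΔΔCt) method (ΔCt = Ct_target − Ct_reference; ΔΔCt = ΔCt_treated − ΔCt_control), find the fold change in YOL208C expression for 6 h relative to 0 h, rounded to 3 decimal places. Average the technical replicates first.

Mean Ct: YOL208C 0 h 31.485; YOL208C 6 h 27.715; ALG9 0 h 21.010; ALG9 6 h 21.865
ΔCt(0 h) = 31.485 − 21.010 = 10.475
ΔCt(6 h) = 27.715 − 21.865 = 5.850
ΔΔCt = 5.850 − 10.475 = -4.625
Fold change = 2^(−(-4.625)) = 2^4.625 = 24.6754

24.675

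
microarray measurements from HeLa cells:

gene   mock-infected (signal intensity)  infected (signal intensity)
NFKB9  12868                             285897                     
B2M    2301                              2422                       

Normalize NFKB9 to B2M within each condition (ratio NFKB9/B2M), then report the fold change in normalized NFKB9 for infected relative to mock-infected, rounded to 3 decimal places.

21.108

NFKB9/B2M (mock-infected) = 12868 / 2301 = 5.5924
NFKB9/B2M (infected) = 285897 / 2422 = 118.04
Fold change = 118.04 / 5.5924 = 21.1077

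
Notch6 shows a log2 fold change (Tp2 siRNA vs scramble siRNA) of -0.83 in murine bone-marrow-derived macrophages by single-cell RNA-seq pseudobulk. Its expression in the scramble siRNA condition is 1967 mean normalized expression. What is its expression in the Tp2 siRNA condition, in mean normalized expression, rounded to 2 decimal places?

Fold change = 2^(-0.83) = 0.5625
Tp2 siRNA expression = 1967 × 0.5625 = 1106.50

1106.50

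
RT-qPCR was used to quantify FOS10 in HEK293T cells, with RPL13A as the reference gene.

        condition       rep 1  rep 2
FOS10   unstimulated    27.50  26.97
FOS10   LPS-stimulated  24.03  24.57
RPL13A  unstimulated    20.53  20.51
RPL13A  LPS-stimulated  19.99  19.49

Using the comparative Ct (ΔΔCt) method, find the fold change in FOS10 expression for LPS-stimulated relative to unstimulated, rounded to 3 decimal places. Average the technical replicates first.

4.454

Mean Ct: FOS10 unstimulated 27.235; FOS10 LPS-stimulated 24.300; RPL13A unstimulated 20.520; RPL13A LPS-stimulated 19.740
ΔCt(unstimulated) = 27.235 − 20.520 = 6.715
ΔCt(LPS-stimulated) = 24.300 − 19.740 = 4.560
ΔΔCt = 4.560 − 6.715 = -2.155
Fold change = 2^(−(-2.155)) = 2^2.155 = 4.4537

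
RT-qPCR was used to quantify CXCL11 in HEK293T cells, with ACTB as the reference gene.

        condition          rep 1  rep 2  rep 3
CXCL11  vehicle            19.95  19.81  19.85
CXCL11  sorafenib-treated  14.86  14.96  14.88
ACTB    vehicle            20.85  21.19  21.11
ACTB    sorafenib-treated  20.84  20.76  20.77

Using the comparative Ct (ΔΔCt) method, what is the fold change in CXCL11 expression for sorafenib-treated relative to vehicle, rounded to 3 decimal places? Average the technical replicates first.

Mean Ct: CXCL11 vehicle 19.870; CXCL11 sorafenib-treated 14.900; ACTB vehicle 21.050; ACTB sorafenib-treated 20.790
ΔCt(vehicle) = 19.870 − 21.050 = -1.180
ΔCt(sorafenib-treated) = 14.900 − 20.790 = -5.890
ΔΔCt = -5.890 − (-1.180) = -4.710
Fold change = 2^(−(-4.710)) = 2^4.710 = 26.1729

26.173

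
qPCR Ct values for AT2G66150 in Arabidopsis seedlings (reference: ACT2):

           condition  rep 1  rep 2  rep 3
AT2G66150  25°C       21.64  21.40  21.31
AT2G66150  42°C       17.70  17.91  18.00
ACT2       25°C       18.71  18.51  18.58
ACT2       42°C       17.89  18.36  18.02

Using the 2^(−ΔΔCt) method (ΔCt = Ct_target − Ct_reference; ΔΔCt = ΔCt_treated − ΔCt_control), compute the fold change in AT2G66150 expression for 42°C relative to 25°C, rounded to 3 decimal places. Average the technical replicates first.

8.398

Mean Ct: AT2G66150 25°C 21.450; AT2G66150 42°C 17.870; ACT2 25°C 18.600; ACT2 42°C 18.090
ΔCt(25°C) = 21.450 − 18.600 = 2.850
ΔCt(42°C) = 17.870 − 18.090 = -0.220
ΔΔCt = -0.220 − 2.850 = -3.070
Fold change = 2^(−(-3.070)) = 2^3.070 = 8.3977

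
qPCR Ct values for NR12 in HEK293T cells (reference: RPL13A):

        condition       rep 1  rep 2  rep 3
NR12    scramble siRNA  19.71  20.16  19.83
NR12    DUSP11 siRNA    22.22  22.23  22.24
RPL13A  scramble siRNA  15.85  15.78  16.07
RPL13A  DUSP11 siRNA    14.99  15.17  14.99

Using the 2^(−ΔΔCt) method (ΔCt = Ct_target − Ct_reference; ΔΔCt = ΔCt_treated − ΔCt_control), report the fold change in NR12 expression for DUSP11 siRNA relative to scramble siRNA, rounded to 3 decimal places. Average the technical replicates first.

Mean Ct: NR12 scramble siRNA 19.900; NR12 DUSP11 siRNA 22.230; RPL13A scramble siRNA 15.900; RPL13A DUSP11 siRNA 15.050
ΔCt(scramble siRNA) = 19.900 − 15.900 = 4.000
ΔCt(DUSP11 siRNA) = 22.230 − 15.050 = 7.180
ΔΔCt = 7.180 − 4.000 = 3.180
Fold change = 2^(−3.180) = 0.1103

0.110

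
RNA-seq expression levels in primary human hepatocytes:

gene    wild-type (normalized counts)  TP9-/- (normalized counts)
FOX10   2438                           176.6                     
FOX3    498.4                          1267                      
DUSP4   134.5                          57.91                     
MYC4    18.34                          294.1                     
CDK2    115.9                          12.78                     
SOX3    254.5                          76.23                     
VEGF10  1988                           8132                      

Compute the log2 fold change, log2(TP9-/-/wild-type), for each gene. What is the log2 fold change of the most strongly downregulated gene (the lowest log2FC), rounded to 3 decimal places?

-3.787

log2(176.6/2438) = -3.787  (FOX10)
log2(1267/498.4) = 1.346  (FOX3)
log2(57.91/134.5) = -1.216  (DUSP4)
log2(294.1/18.34) = 4.003  (MYC4)
log2(12.78/115.9) = -3.181  (CDK2)
log2(76.23/254.5) = -1.739  (SOX3)
log2(8132/1988) = 2.032  (VEGF10)
FOX10 is most strongly downregulated.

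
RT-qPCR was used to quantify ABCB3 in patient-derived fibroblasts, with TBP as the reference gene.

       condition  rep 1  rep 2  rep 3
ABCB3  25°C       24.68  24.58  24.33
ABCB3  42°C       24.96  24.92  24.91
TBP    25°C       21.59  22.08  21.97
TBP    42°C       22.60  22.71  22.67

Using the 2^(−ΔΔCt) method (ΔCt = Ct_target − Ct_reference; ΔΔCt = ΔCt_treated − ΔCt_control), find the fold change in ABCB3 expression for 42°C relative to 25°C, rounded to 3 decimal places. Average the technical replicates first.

Mean Ct: ABCB3 25°C 24.530; ABCB3 42°C 24.930; TBP 25°C 21.880; TBP 42°C 22.660
ΔCt(25°C) = 24.530 − 21.880 = 2.650
ΔCt(42°C) = 24.930 − 22.660 = 2.270
ΔΔCt = 2.270 − 2.650 = -0.380
Fold change = 2^(−(-0.380)) = 2^0.380 = 1.3013

1.301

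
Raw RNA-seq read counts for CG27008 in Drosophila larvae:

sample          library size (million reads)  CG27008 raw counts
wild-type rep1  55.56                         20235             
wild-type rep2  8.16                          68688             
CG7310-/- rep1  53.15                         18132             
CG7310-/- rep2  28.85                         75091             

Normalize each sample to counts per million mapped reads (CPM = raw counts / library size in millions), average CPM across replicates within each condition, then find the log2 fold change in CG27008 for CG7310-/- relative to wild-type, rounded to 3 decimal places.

CPM(wild-type rep1) = 20235 / 55.56 = 364.2009
CPM(wild-type rep2) = 68688 / 8.16 = 8417.6471
CPM(CG7310-/- rep1) = 18132 / 53.15 = 341.1477
CPM(CG7310-/- rep2) = 75091 / 28.85 = 2602.8076
mean CPM(wild-type) = 4390.9240; mean CPM(CG7310-/-) = 1471.9777
Fold change = 1471.9777 / 4390.9240 = 0.33523
log2(0.33523) = -1.5768

-1.577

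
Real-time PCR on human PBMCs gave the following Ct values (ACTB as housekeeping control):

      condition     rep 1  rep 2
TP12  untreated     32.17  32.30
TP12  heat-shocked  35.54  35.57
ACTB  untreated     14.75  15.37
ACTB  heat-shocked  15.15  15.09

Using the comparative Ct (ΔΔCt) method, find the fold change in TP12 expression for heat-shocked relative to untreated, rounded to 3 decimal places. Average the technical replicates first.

Mean Ct: TP12 untreated 32.235; TP12 heat-shocked 35.555; ACTB untreated 15.060; ACTB heat-shocked 15.120
ΔCt(untreated) = 32.235 − 15.060 = 17.175
ΔCt(heat-shocked) = 35.555 − 15.120 = 20.435
ΔΔCt = 20.435 − 17.175 = 3.260
Fold change = 2^(−3.260) = 0.1044

0.104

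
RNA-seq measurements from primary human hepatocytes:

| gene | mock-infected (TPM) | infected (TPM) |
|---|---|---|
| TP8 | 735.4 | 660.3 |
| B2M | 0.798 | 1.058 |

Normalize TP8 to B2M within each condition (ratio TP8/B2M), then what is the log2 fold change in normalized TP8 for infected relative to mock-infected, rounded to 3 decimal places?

TP8/B2M (mock-infected) = 735.4 / 0.798 = 921.55
TP8/B2M (infected) = 660.3 / 1.058 = 624.1
Fold change = 624.1 / 921.55 = 0.6772
log2(0.6772) = -0.5623

-0.562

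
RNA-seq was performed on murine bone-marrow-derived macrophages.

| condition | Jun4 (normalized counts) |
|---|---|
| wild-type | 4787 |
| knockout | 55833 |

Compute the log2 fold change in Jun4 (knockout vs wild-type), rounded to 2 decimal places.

Fold change = 55833 / 4787 = 11.6635
log2(11.6635) = 3.544

3.54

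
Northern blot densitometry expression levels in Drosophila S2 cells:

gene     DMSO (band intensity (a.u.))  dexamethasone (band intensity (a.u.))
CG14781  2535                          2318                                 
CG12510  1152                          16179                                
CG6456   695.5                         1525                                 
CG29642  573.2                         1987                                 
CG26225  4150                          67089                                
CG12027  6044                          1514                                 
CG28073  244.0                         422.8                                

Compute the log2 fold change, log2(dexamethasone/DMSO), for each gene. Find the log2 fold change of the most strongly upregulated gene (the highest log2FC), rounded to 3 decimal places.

log2(2318/2535) = -0.129  (CG14781)
log2(16179/1152) = 3.812  (CG12510)
log2(1525/695.5) = 1.133  (CG6456)
log2(1987/573.2) = 1.793  (CG29642)
log2(67089/4150) = 4.015  (CG26225)
log2(1514/6044) = -1.997  (CG12027)
log2(422.8/244.0) = 0.793  (CG28073)
CG26225 is most strongly upregulated.

4.015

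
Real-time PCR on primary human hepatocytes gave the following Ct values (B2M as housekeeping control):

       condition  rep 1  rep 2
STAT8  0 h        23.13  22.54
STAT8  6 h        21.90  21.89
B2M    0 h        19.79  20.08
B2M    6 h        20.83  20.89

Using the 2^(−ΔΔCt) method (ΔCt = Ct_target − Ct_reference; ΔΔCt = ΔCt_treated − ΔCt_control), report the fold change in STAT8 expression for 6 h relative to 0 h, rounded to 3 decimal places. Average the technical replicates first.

3.643

Mean Ct: STAT8 0 h 22.835; STAT8 6 h 21.895; B2M 0 h 19.935; B2M 6 h 20.860
ΔCt(0 h) = 22.835 − 19.935 = 2.900
ΔCt(6 h) = 21.895 − 20.860 = 1.035
ΔΔCt = 1.035 − 2.900 = -1.865
Fold change = 2^(−(-1.865)) = 2^1.865 = 3.6427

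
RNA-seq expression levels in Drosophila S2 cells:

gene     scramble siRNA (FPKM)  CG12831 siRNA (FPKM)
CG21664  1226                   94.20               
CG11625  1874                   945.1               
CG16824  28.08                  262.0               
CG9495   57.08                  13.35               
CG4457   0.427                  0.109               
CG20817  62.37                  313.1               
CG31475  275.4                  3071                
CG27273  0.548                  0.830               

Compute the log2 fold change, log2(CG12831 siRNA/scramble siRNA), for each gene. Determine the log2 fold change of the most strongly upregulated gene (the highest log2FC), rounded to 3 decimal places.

log2(94.20/1226) = -3.702  (CG21664)
log2(945.1/1874) = -0.988  (CG11625)
log2(262.0/28.08) = 3.222  (CG16824)
log2(13.35/57.08) = -2.096  (CG9495)
log2(0.109/0.427) = -1.970  (CG4457)
log2(313.1/62.37) = 2.328  (CG20817)
log2(3071/275.4) = 3.479  (CG31475)
log2(0.830/0.548) = 0.599  (CG27273)
CG31475 is most strongly upregulated.

3.479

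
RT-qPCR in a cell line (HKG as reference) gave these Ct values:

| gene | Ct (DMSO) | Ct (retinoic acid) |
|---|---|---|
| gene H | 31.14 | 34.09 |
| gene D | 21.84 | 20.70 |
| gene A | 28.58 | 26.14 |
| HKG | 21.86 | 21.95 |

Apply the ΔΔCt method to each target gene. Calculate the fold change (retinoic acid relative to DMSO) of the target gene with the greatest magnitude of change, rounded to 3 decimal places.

gene H: ΔΔCt = (34.09−21.95) − (31.14−21.86) = 12.14 − 9.28 = 2.86; fold change = 2^-2.86 = 0.138
gene D: ΔΔCt = (20.70−21.95) − (21.84−21.86) = -1.25 − (-0.02) = -1.23; fold change = 2^1.23 = 2.346
gene A: ΔΔCt = (26.14−21.95) − (28.58−21.86) = 4.19 − 6.72 = -2.53; fold change = 2^2.53 = 5.776
gene H has the largest |ΔΔCt| = 2.86.

0.138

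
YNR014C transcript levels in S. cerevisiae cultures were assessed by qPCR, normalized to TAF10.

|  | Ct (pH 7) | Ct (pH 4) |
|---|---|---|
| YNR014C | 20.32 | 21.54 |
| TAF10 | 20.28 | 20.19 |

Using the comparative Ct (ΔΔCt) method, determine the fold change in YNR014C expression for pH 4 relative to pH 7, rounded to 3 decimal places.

0.403

ΔCt(pH 7) = 20.320 − 20.280 = 0.040
ΔCt(pH 4) = 21.540 − 20.190 = 1.350
ΔΔCt = 1.350 − 0.040 = 1.310
Fold change = 2^(−1.310) = 0.4033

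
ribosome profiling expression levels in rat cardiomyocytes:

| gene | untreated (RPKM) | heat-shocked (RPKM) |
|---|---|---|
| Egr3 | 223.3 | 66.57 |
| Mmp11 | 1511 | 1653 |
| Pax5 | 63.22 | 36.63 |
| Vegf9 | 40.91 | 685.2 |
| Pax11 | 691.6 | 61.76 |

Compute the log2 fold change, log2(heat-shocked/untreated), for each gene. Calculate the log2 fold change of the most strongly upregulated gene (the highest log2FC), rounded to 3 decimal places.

log2(66.57/223.3) = -1.746  (Egr3)
log2(1653/1511) = 0.130  (Mmp11)
log2(36.63/63.22) = -0.787  (Pax5)
log2(685.2/40.91) = 4.066  (Vegf9)
log2(61.76/691.6) = -3.485  (Pax11)
Vegf9 is most strongly upregulated.

4.066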